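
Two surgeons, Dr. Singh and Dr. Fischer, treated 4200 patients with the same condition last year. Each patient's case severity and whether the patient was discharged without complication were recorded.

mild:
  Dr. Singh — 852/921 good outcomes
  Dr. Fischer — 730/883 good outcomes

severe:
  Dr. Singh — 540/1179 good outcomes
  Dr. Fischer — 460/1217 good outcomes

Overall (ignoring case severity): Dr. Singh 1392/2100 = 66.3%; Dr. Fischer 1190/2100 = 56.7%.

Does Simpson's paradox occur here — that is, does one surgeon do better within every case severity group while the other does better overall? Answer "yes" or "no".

Within each case severity level (mild 92.5% vs 82.7%; severe 45.8% vs 37.8%), Dr. Singh has the higher rate every time. Pooled: 66.3% vs 56.7% — Dr. Singh has the higher rate overall. They agree.

no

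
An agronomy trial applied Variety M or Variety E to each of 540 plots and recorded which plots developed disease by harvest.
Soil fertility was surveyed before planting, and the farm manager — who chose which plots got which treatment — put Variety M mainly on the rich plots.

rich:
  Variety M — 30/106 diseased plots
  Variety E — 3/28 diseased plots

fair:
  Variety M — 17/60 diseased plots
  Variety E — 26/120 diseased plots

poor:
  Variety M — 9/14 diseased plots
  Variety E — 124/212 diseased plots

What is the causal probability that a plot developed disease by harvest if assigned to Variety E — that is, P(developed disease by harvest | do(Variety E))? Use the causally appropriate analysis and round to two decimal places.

The stratified and pooled comparisons disagree (Variety E wins within each soil fertility; Variety M wins overall), so the answer turns on the causal role of soil fertility.
Soil fertility differs across varietys for reasons unrelated to any effect of the variety itself, and it separately predicts the outcome — a classic confounder. We must compare within soil fertility levels.
Standardising Variety E to the population soil fertility mix: 0.248·3/28 + 0.333·26/120 + 0.419·124/212 = 0.344.

0.34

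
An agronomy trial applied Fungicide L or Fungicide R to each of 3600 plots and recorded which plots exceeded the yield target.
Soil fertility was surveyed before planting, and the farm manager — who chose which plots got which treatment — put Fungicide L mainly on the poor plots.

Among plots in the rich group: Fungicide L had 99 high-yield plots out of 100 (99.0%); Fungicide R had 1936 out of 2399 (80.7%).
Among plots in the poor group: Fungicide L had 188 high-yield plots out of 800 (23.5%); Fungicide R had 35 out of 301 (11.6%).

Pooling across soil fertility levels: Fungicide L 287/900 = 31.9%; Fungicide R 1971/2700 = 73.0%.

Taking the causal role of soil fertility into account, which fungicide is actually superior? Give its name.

Here soil fertility is a common cause — it drives both which fungicide a case falls under and the outcome. The crude comparison mixes populations; the stratum-specific rates are the causally relevant ones.
Within each level — rich: 99.0% vs 80.7%; poor: 23.5% vs 11.6% — Fungicide L is higher every time.

Fungicide L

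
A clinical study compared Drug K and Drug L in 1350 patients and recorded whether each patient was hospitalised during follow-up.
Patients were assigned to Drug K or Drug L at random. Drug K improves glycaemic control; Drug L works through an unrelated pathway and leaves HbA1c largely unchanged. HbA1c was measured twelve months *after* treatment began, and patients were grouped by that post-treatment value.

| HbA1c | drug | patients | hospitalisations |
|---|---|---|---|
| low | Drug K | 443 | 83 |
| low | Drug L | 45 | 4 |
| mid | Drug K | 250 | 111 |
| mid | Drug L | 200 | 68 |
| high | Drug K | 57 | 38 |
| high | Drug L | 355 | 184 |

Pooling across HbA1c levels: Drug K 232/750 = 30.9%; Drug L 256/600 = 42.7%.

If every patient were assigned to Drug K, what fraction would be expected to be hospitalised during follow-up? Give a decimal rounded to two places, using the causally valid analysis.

The stratified and pooled comparisons disagree (Drug L wins within each HbA1c; Drug K wins overall), so the answer turns on the causal role of HbA1c.
HbA1c lies on the pathway drug → HbA1c → outcome, so adjusting for it blocks the indirect effect. For the total causal effect of drug, use the unadjusted pooled rates.
So P(outcome | do(Drug K)) is just the pooled rate for Drug K: 232/750 = 0.309.

0.31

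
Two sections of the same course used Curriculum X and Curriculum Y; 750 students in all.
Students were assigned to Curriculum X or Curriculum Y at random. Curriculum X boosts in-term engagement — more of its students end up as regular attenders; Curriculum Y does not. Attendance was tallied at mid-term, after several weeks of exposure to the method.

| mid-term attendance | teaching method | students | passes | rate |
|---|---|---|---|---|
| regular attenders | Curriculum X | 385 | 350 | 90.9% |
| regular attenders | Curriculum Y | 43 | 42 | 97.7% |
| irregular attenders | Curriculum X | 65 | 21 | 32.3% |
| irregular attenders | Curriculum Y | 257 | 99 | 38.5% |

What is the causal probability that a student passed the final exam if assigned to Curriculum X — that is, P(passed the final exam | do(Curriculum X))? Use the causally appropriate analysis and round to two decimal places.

Within every mid-term attendance level Curriculum Y has the higher rate, yet pooled Curriculum X does — Simpson's reversal.
Mid-term attendance here is a post-treatment variable shaped by the teaching method; conditioning on it would introduce bias rather than remove it. The overall comparison is the causal one.
So P(outcome | do(Curriculum X)) is just the pooled rate for Curriculum X: 371/450 = 0.824.

0.82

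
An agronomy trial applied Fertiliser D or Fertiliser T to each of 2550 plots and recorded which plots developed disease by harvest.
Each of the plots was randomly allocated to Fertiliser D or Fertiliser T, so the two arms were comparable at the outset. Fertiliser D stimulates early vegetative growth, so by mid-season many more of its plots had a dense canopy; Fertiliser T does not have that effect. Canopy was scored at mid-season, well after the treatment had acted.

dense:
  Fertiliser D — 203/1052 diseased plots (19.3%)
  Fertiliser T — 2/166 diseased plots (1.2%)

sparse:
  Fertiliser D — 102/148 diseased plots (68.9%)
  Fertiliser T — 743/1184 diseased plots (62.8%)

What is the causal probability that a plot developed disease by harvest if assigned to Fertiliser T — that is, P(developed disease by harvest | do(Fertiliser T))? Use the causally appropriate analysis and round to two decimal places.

Within every mid-season canopy level Fertiliser T has the lower rate, yet pooled Fertiliser D does — Simpson's reversal.
Mid-season canopy is downstream of the fertiliser. One should not condition on a consequence of treatment, so the overall rates are the right comparison.
So P(outcome | do(Fertiliser T)) is just the pooled rate for Fertiliser T: 745/1350 = 0.552.

0.55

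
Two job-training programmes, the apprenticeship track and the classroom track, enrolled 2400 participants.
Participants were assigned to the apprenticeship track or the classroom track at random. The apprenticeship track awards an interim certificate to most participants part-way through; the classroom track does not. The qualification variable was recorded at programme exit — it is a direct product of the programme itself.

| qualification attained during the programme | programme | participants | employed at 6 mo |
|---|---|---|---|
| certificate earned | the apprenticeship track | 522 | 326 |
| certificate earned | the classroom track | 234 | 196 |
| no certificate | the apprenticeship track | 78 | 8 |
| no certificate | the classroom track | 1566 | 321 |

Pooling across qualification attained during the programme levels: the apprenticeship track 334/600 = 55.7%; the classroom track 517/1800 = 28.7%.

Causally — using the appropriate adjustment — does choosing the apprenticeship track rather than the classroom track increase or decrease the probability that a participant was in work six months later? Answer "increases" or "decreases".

increases

Within every qualification attained during the programme level the classroom track has the higher rate, yet pooled the apprenticeship track does — Simpson's reversal.
Because the programme influences qualification attained during the programme, qualification attained during the programme is a post-treatment mediator, not a confounder. Stratifying on it would bias the estimate; the causal effect is the crude pooled difference.
Pooled: the apprenticeship track 55.7% vs the classroom track 28.7%; the apprenticeship track is higher overall.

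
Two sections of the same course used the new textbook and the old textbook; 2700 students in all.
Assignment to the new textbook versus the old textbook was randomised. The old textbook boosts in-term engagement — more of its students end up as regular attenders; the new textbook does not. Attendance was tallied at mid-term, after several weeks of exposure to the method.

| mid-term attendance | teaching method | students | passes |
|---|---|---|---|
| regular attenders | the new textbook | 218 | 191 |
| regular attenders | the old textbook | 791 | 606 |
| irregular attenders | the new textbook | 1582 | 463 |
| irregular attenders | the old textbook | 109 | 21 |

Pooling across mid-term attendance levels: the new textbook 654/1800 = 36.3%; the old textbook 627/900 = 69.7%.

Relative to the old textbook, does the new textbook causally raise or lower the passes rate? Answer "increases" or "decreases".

The distribution of mid-term attendance is itself part of what the teaching method does — it is an intermediate outcome. Holding it fixed would remove that part of the effect; the total effect is the pooled difference.
Pooled: the new textbook 36.3% vs the old textbook 69.7%; the old textbook is higher overall.

decreases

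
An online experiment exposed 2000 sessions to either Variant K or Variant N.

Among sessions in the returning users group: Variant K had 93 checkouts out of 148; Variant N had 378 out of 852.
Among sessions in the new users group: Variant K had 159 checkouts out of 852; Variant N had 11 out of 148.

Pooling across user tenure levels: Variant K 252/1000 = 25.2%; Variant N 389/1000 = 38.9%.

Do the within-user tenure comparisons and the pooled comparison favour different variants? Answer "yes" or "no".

Within each user tenure level (returning users 62.8% vs 44.4%; new users 18.7% vs 7.4%), Variant K has the higher rate every time. Pooled: 25.2% vs 38.9% — Variant N has the higher rate overall. The two comparisons disagree.

yes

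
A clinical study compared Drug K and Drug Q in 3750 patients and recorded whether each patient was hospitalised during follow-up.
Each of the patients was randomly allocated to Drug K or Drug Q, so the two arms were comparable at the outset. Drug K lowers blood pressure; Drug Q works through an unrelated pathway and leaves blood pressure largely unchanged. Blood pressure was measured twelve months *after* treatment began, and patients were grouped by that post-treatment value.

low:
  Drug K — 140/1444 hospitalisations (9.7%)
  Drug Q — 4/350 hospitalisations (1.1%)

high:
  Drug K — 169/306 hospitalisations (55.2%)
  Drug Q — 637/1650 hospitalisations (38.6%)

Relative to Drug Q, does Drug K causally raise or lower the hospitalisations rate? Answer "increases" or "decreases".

decreases

The stratified and pooled comparisons disagree (Drug Q wins within each blood pressure; Drug K wins overall), so the answer turns on the causal role of blood pressure.
Because the drug influences blood pressure, blood pressure is a post-treatment mediator, not a confounder. Stratifying on it would bias the estimate; the causal effect is the crude pooled difference.
Pooled: Drug K 17.7% vs Drug Q 32.0%; Drug K is lower overall.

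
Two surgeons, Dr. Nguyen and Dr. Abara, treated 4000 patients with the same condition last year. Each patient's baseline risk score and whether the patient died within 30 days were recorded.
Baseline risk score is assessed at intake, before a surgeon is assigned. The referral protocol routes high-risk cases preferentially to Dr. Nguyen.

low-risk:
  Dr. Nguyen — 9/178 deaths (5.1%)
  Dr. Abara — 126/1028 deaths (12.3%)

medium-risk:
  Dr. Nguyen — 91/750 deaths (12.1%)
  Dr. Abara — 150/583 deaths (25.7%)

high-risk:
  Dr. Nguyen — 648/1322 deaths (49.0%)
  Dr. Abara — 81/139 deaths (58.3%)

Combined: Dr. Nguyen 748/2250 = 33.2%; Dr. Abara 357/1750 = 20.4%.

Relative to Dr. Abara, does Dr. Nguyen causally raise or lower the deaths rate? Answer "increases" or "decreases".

decreases

Dr. Nguyen is lower inside every baseline risk score stratum but Dr. Abara is lower in aggregate. Whether to stratify depends on how baseline risk score relates to the surgeon.
Baseline risk score satisfies the back-door criterion: it is not a descendant of the surgeon, and it blocks the spurious path from surgeon to outcome. Adjusting for it (i.e., using the within-baseline risk score rates) gives the causal effect.
Within each level — low-risk: 5.1% vs 12.3%; medium-risk: 12.1% vs 25.7%; high-risk: 49.0% vs 58.3% — Dr. Nguyen is lower every time.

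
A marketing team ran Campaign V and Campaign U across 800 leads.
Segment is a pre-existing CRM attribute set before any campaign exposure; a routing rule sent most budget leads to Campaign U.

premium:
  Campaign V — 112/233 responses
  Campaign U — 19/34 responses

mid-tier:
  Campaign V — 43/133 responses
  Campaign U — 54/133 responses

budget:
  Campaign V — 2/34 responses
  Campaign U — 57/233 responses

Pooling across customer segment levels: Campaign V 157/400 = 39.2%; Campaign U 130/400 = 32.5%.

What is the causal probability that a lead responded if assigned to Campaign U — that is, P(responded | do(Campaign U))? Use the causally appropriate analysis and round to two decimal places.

Customer segment satisfies the back-door criterion: it is not a descendant of the campaign, and it blocks the spurious path from campaign to outcome. Adjusting for it (i.e., using the within-customer segment rates) gives the causal effect.
Standardising Campaign U to the population customer segment mix: 0.334·19/34 + 0.333·54/133 + 0.334·57/233 = 0.403.

0.40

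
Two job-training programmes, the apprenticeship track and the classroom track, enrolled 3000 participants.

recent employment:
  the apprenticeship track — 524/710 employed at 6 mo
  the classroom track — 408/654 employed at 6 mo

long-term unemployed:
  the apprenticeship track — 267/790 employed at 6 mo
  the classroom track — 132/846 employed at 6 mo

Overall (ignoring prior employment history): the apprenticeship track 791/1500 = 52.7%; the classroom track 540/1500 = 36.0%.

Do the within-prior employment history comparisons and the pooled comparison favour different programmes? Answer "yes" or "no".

Within each prior employment history level (recent employment 73.8% vs 62.4%; long-term unemployed 33.8% vs 15.6%), the apprenticeship track has the higher rate every time. Pooled: 52.7% vs 36.0% — the apprenticeship track has the higher rate overall. They agree.

no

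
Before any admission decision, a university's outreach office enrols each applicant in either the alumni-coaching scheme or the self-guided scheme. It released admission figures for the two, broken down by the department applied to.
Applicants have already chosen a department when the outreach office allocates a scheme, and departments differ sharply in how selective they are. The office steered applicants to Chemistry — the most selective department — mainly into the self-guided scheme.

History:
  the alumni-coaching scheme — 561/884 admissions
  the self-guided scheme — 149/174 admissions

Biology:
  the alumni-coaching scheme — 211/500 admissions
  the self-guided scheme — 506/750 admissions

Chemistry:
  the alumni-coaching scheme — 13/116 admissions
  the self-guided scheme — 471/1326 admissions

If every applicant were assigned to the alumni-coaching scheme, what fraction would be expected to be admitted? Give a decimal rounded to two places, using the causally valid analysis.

0.36

The stratified and pooled comparisons disagree (the self-guided scheme wins within each department; the alumni-coaching scheme wins overall), so the answer turns on the causal role of department.
Department satisfies the back-door criterion: it is not a descendant of the outreach scheme, and it blocks the spurious path from outreach scheme to outcome. Adjusting for it (i.e., using the within-department rates) gives the causal effect.
Standardising the alumni-coaching scheme to the population department mix: 0.282·561/884 + 0.333·211/500 + 0.385·13/116 = 0.363.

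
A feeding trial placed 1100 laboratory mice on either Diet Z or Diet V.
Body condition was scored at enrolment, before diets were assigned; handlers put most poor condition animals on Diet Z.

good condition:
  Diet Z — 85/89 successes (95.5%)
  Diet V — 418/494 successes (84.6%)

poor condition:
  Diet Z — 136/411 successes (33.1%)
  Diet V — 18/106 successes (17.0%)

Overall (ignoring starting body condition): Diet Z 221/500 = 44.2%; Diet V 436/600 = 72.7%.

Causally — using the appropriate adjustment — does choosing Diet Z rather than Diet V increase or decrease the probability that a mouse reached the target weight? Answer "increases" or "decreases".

increases

The starting body condition-specific comparison favours Diet Z throughout, but the pooled figures favour Diet V. The question is whether to condition on starting body condition.
Since starting body condition is a pre-existing factor (not a product of the diet) and it affects the outcome on its own, it is a confounder. The stratified rates, not the pooled rate, identify the causal effect.
Within each level — good condition: 95.5% vs 84.6%; poor condition: 33.1% vs 17.0% — Diet Z is higher every time.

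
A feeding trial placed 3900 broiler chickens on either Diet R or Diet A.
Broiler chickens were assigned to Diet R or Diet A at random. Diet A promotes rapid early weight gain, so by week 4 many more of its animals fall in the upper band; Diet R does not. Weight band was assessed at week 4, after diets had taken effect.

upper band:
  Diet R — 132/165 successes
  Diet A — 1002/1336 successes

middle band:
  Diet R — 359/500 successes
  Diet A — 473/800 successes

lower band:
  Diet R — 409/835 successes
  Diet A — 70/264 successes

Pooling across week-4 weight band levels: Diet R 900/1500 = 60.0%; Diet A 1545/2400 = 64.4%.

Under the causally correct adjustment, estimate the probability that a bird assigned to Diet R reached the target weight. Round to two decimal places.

The week-4 weight band-specific comparison favours Diet R throughout, but the pooled figures favour Diet A. The question is whether to condition on week-4 weight band.
Week-4 weight band is recorded after the diet and is itself shifted by it — it sits on the causal path from diet to outcome. Conditioning on a mediator would strip out part of the effect we want; the pooled comparison gives the total causal effect.
So P(outcome | do(Diet R)) is just the pooled rate for Diet R: 900/1500 = 0.600.

0.60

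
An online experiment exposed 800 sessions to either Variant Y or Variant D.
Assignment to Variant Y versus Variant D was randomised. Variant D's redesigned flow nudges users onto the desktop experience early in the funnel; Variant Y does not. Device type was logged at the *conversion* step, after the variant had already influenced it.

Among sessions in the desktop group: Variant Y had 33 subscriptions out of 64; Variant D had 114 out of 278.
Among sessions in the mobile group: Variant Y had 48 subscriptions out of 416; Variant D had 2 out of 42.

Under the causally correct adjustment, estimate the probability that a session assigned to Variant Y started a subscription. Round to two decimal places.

Stratifying would compare variants among sessions the variants themselves sorted into device type groups — a form of selection on an intermediate. The unconditioned pooled rates give the total causal effect.
So P(outcome | do(Variant Y)) is just the pooled rate for Variant Y: 81/480 = 0.169.

0.17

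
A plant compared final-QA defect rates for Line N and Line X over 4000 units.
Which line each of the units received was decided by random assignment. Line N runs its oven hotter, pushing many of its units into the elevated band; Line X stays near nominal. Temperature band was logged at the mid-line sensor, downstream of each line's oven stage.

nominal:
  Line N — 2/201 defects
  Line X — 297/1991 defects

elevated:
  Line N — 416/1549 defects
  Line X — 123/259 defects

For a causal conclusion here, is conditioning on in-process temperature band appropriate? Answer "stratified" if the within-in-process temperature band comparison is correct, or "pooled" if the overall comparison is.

pooled

The stratified and pooled comparisons disagree (Line N wins within each in-process temperature band; Line X wins overall), so the answer turns on the causal role of in-process temperature band.
Stratifying would compare lines among units the lines themselves sorted into in-process temperature band groups — a form of selection on an intermediate. The unconditioned pooled rates give the total causal effect.
Pooled: Line N 23.9% vs Line X 18.7%; Line X is lower overall.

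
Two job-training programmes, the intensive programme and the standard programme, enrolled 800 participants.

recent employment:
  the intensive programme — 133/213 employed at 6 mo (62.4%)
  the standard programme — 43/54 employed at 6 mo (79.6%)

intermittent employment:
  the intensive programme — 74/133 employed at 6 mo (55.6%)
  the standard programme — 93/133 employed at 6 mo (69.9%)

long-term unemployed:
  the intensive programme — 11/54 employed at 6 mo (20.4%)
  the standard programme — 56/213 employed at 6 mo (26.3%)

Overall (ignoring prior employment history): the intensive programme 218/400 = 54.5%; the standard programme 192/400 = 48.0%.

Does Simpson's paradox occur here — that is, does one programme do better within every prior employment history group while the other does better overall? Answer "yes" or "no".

Within each prior employment history level (recent employment 62.4% vs 79.6%; intermittent employment 55.6% vs 69.9%; long-term unemployed 20.4% vs 26.3%), the standard programme has the higher rate every time. Pooled: 54.5% vs 48.0% — the intensive programme has the higher rate overall. The two comparisons disagree.

yes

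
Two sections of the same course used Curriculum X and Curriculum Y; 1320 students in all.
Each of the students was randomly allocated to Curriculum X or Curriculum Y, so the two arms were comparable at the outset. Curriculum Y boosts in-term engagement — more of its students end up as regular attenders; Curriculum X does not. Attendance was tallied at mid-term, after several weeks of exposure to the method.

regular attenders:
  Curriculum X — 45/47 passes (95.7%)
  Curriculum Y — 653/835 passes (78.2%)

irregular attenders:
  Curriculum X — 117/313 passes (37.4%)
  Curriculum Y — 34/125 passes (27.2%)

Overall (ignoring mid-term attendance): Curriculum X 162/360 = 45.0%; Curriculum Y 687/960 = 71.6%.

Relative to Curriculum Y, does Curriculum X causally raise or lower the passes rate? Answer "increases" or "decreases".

decreases

Mid-term attendance lies on the pathway teaching method → mid-term attendance → outcome, so adjusting for it blocks the indirect effect. For the total causal effect of teaching method, use the unadjusted pooled rates.
Pooled: Curriculum X 45.0% vs Curriculum Y 71.6%; Curriculum Y is higher overall.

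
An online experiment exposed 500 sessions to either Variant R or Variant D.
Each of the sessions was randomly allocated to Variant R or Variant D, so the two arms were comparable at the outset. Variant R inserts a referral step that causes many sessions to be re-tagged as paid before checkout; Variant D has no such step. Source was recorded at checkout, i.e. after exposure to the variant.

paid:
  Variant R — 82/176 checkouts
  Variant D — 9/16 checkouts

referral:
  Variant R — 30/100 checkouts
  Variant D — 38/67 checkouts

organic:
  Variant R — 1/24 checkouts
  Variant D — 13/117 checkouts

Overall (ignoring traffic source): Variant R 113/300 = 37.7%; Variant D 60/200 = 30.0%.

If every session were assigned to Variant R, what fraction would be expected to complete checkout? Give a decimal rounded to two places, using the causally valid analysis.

The traffic source-specific comparison favours Variant D throughout, but the pooled figures favour Variant R. The question is whether to condition on traffic source.
Traffic source lies on the pathway variant → traffic source → outcome, so adjusting for it blocks the indirect effect. For the total causal effect of variant, use the unadjusted pooled rates.
So P(outcome | do(Variant R)) is just the pooled rate for Variant R: 113/300 = 0.377.

0.38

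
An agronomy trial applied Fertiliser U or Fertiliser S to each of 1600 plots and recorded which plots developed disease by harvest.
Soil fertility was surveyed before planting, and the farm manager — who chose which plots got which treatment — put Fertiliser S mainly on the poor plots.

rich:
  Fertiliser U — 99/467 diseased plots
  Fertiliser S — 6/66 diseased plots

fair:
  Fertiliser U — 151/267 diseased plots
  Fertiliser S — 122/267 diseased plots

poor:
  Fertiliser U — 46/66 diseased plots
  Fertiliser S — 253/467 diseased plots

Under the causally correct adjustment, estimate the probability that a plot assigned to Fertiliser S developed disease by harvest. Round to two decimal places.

The stratified and pooled comparisons disagree (Fertiliser S wins within each soil fertility; Fertiliser U wins overall), so the answer turns on the causal role of soil fertility.
Since soil fertility is a pre-existing factor (not a product of the fertiliser) and it affects the outcome on its own, it is a confounder. The stratified rates, not the pooled rate, identify the causal effect.
Standardising Fertiliser S to the population soil fertility mix: 0.333·6/66 + 0.334·122/267 + 0.333·253/467 = 0.363.

0.36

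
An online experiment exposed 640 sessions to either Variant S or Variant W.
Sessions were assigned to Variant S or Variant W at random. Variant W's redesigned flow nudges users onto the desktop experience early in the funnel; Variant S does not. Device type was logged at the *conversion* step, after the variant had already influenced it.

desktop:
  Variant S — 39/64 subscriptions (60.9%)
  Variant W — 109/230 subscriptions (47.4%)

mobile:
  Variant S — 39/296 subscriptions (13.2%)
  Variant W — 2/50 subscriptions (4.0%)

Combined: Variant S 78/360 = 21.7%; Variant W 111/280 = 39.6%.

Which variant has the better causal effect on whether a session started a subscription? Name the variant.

Variant S is higher inside every device type stratum but Variant W is higher in aggregate. Whether to stratify depends on how device type relates to the variant.
Stratifying would compare variants among sessions the variants themselves sorted into device type groups — a form of selection on an intermediate. The unconditioned pooled rates give the total causal effect.
Pooled: Variant S 21.7% vs Variant W 39.6%; Variant W is higher overall.

Variant W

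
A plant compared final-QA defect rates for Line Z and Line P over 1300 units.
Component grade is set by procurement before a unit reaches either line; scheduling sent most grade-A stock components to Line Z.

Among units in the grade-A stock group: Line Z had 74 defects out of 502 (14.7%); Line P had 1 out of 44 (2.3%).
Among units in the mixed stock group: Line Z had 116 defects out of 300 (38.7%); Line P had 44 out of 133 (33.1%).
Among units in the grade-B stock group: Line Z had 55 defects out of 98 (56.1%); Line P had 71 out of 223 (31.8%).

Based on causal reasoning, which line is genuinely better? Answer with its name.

Component grade satisfies the back-door criterion: it is not a descendant of the line, and it blocks the spurious path from line to outcome. Adjusting for it (i.e., using the within-component grade rates) gives the causal effect.
Within each level — grade-A stock: 14.7% vs 2.3%; mixed stock: 38.7% vs 33.1%; grade-B stock: 56.1% vs 31.8% — Line P is lower every time.

Line P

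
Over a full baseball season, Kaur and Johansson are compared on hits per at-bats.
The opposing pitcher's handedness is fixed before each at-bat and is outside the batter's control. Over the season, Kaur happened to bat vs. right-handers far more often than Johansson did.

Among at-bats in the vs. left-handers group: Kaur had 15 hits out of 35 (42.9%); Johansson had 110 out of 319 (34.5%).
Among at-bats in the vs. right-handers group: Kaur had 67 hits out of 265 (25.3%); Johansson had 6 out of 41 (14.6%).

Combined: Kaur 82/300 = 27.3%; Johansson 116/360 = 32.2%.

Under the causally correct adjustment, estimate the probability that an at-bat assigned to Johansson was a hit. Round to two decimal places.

The stratified and pooled comparisons disagree (Kaur wins within each pitcher handedness; Johansson wins overall), so the answer turns on the causal role of pitcher handedness.
The imbalance in pitcher handedness arose from how at-bats were allocated, not from anything the player did; and pitcher handedness independently affects the outcome. The pooled gap is confounded — condition on pitcher handedness.
Standardising Johansson to the population pitcher handedness mix: 0.536·110/319 + 0.464·6/41 = 0.253.

0.25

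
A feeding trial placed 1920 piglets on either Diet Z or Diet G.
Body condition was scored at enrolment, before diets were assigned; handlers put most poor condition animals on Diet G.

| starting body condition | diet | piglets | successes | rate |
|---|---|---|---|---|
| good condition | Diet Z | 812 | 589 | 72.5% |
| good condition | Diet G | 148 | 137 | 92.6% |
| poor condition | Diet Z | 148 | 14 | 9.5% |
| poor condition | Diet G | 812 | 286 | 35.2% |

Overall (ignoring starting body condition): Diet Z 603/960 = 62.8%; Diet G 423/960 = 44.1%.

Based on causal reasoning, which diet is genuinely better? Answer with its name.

Starting body condition differs across diets for reasons unrelated to any effect of the diet itself, and it separately predicts the outcome — a classic confounder. We must compare within starting body condition levels.
Within each level — good condition: 72.5% vs 92.6%; poor condition: 9.5% vs 35.2% — Diet G is higher every time.

Diet G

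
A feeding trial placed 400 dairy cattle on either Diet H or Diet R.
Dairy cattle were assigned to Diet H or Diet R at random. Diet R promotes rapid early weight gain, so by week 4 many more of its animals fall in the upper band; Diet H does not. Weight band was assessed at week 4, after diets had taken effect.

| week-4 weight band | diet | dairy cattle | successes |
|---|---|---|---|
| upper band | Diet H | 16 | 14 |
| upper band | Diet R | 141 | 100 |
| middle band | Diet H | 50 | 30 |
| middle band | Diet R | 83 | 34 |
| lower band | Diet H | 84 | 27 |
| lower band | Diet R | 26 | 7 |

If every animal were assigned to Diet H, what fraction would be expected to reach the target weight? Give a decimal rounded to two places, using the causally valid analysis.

0.47

Within every week-4 weight band level Diet H has the higher rate, yet pooled Diet R does — Simpson's reversal.
Week-4 weight band lies on the pathway diet → week-4 weight band → outcome, so adjusting for it blocks the indirect effect. For the total causal effect of diet, use the unadjusted pooled rates.
So P(outcome | do(Diet H)) is just the pooled rate for Diet H: 71/150 = 0.473.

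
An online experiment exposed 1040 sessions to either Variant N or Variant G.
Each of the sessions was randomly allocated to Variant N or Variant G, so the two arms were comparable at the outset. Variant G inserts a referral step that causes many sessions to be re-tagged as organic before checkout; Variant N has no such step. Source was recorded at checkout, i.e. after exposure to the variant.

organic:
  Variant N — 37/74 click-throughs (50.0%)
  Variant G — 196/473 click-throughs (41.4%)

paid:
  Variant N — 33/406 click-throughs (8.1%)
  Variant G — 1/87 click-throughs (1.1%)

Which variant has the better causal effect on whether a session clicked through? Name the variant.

Within every traffic source level Variant N has the higher rate, yet pooled Variant G does — Simpson's reversal.
Traffic source lies on the pathway variant → traffic source → outcome, so adjusting for it blocks the indirect effect. For the total causal effect of variant, use the unadjusted pooled rates.
Pooled: Variant N 14.6% vs Variant G 35.2%; Variant G is higher overall.

Variant G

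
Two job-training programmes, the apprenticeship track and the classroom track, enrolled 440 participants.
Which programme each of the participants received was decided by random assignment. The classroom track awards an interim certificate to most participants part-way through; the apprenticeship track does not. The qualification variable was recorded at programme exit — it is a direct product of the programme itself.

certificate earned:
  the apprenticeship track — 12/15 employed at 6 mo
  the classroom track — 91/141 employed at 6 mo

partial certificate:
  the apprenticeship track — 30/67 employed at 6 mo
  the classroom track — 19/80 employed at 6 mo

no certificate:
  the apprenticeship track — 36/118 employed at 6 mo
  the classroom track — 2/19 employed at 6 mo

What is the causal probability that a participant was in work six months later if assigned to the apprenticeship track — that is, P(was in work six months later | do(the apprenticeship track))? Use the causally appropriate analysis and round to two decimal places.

0.39

The qualification attained during the programme-specific comparison favours the apprenticeship track throughout, but the pooled figures favour the classroom track. The question is whether to condition on qualification attained during the programme.
Stratifying would compare programmes among participants the programmes themselves sorted into qualification attained during the programme groups — a form of selection on an intermediate. The unconditioned pooled rates give the total causal effect.
So P(outcome | do(the apprenticeship track)) is just the pooled rate for the apprenticeship track: 78/200 = 0.390.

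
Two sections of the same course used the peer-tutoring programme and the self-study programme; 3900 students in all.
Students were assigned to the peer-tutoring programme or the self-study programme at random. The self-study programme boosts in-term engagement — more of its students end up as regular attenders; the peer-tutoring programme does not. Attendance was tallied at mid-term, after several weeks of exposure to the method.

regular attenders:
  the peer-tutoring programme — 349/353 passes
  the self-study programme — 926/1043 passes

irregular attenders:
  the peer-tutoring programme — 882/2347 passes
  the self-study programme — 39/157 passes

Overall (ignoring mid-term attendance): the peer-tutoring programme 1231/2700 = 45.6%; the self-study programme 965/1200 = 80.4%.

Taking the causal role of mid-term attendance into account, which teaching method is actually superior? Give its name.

Mid-term attendance here is a post-treatment variable shaped by the teaching method; conditioning on it would introduce bias rather than remove it. The overall comparison is the causal one.
Pooled: the peer-tutoring programme 45.6% vs the self-study programme 80.4%; the self-study programme is higher overall.

the self-study programme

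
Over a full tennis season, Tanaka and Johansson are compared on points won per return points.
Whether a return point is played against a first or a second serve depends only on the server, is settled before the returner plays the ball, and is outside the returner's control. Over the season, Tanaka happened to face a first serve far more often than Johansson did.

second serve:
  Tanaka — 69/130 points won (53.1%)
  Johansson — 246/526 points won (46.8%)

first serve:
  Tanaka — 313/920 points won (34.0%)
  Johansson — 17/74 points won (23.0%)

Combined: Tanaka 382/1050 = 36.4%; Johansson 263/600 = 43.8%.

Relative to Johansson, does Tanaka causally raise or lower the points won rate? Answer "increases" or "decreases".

increases

The serve type-specific comparison favours Tanaka throughout, but the pooled figures favour Johansson. The question is whether to condition on serve type.
Serve type is set before the player has any effect — it is not caused by the player — and it independently drives the outcome. That makes it a confounder, so the causal comparison is within serve type levels.
Within each level — second serve: 53.1% vs 46.8%; first serve: 34.0% vs 23.0% — Tanaka is higher every time.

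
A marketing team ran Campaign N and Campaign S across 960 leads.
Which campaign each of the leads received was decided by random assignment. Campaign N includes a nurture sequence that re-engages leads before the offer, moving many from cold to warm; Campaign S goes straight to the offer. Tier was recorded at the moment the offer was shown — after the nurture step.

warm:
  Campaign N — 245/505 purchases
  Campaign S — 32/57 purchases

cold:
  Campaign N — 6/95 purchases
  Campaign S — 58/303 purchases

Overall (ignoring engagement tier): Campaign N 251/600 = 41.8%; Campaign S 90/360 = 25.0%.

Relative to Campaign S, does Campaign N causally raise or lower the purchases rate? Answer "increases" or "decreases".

increases

The stratified and pooled comparisons disagree (Campaign S wins within each engagement tier; Campaign N wins overall), so the answer turns on the causal role of engagement tier.
The distribution of engagement tier is itself part of what the campaign does — it is an intermediate outcome. Holding it fixed would remove that part of the effect; the total effect is the pooled difference.
Pooled: Campaign N 41.8% vs Campaign S 25.0%; Campaign N is higher overall.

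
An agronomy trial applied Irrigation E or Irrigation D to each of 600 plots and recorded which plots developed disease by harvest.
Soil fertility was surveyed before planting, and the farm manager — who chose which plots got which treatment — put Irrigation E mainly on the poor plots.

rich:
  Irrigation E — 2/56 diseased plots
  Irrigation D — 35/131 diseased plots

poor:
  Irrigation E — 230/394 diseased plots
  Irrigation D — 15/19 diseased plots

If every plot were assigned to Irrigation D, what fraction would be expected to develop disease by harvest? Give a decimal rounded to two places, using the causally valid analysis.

0.63

Irrigation E is lower inside every soil fertility stratum but Irrigation D is lower in aggregate. Whether to stratify depends on how soil fertility relates to the irrigation.
Soil fertility is set before the irrigation has any effect — it is not caused by the irrigation — and it independently drives the outcome. That makes it a confounder, so the causal comparison is within soil fertility levels.
Standardising Irrigation D to the population soil fertility mix: 0.312·35/131 + 0.688·15/19 = 0.627.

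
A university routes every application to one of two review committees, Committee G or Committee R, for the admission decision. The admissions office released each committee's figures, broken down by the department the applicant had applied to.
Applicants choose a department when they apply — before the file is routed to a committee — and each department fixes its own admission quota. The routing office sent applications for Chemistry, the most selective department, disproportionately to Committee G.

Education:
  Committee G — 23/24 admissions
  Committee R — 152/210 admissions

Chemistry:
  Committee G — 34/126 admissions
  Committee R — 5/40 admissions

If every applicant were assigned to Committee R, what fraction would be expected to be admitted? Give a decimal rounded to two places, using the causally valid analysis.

0.48

Nothing the review committee does changes department; the imbalance is an allocation artefact. With department also predicting the outcome, the pooled figure is confounded, and the within-stratum comparison is the causal one.
Standardising Committee R to the population department mix: 0.585·152/210 + 0.415·5/40 = 0.475.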